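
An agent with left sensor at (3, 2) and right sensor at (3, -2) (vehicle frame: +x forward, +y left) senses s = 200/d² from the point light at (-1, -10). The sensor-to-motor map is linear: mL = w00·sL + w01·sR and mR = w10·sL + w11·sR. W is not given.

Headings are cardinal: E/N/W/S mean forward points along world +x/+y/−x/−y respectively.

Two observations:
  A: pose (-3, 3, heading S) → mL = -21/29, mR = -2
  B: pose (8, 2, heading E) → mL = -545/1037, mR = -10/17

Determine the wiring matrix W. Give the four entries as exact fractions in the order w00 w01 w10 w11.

obs A: pose=(-3,3,S) → sL=2, sR=50/29, mL=-21/29, mR=-2
obs B: pose=(8,2,E) → sL=10/17, sR=50/61, mL=-545/1037, mR=-10/17
sensor matrix S = [[2, 50/29], [10/17, 50/61]]; det S = 18800/30073
solve [mL_A; mL_B] = S·[w00; w01] and [mR_A; mR_B] = S·[w10; w11]:
  w00 = 1/2, w01 = -1, w10 = -1, w11 = 0

1/2 -1 -1 0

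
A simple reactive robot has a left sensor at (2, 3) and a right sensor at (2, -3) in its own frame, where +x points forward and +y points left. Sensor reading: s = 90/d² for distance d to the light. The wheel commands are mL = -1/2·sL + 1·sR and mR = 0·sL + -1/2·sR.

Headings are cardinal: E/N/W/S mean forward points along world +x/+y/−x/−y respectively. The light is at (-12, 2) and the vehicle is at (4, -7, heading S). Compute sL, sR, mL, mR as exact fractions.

left sensor world pos  = (7, -9); dL² = 482
right sensor world pos = (1, -9); dR² = 290
sL = 90/482 = 45/241
sR = 90/290 = 9/29
mL = -1/2·sL + 1·sR = 3033/13978
mR = 0·sL + -1/2·sR = -9/58

45/241 9/29 3033/13978 -9/58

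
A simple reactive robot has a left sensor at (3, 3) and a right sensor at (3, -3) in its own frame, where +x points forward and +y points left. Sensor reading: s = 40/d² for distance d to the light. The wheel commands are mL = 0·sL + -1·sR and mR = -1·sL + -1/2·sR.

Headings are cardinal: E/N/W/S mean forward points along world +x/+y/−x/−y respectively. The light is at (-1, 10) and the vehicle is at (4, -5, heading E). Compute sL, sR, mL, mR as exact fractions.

5/26 10/97 -10/97 -615/2522

left sensor world pos  = (7, -2); dL² = 208
right sensor world pos = (7, -8); dR² = 388
sL = 40/208 = 5/26
sR = 40/388 = 10/97
mL = 0·sL + -1·sR = -10/97
mR = -1·sL + -1/2·sR = -615/2522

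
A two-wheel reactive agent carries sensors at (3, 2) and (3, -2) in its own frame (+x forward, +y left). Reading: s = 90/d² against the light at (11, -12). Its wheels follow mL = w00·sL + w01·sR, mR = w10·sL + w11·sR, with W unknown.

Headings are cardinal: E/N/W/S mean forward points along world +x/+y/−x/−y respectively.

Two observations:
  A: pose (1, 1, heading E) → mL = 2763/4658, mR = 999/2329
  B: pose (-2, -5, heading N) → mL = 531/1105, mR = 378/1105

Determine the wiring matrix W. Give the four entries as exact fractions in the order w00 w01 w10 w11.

obs A: pose=(1,1,E) → sL=45/137, sR=9/17, mL=2763/4658, mR=999/2329
obs B: pose=(-2,-5,N) → sL=18/65, sR=90/221, mL=531/1105, mR=378/1105
sensor matrix S = [[45/137, 9/17], [18/65, 90/221]]; det S = -1944/151385
solve [mL_A; mL_B] = S·[w00; w01] and [mR_A; mR_B] = S·[w10; w11]:
  w00 = 1, w01 = 1/2, w10 = 1/2, w11 = 1/2

1 1/2 1/2 1/2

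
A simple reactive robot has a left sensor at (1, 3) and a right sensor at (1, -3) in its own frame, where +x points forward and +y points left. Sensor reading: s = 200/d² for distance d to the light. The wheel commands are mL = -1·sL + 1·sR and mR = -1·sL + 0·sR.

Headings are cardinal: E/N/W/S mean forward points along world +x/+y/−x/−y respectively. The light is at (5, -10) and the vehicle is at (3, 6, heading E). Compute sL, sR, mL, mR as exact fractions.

left sensor world pos  = (4, 9); dL² = 362
right sensor world pos = (4, 3); dR² = 170
sL = 200/362 = 100/181
sR = 200/170 = 20/17
mL = -1·sL + 1·sR = 1920/3077
mR = -1·sL + 0·sR = -100/181

100/181 20/17 1920/3077 -100/181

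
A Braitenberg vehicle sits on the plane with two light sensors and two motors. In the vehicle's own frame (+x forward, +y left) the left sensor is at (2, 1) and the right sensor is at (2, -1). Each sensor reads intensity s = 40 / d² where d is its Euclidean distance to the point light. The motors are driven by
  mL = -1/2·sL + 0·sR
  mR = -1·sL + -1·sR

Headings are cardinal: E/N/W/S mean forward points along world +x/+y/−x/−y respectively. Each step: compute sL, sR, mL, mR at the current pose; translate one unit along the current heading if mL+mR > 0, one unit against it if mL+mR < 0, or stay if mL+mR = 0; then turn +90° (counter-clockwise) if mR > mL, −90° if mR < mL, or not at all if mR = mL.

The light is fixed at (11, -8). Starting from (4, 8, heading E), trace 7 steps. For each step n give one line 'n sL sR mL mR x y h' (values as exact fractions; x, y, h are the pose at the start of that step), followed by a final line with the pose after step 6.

0 20/157 4/25 -10/157 -1128/3925 4 8 E
1 8/49 40/277 -4/49 -4176/13573 3 8 S
2 10/89 5/53 -5/89 -975/4717 3 9 W
3 8/85 40/397 -4/85 -6576/33745 4 9 N
4 20/157 4/25 -10/157 -1128/3925 4 8 E
5 8/49 40/277 -4/49 -4176/13573 3 8 S
6 10/89 5/53 -5/89 -975/4717 3 9 W
final 4 9 N

n=0: pose=(4,8,E); sL=20/157, sR=4/25; mL=-10/157, mR=-1128/3925; mL+mR=-1378/3925 → advance -1; mR−mL=-878/3925 → turn -1·90°
n=1: pose=(3,8,S); sL=8/49, sR=40/277; mL=-4/49, mR=-4176/13573; mL+mR=-5284/13573 → advance -1; mR−mL=-3068/13573 → turn -1·90°
n=2: pose=(3,9,W); sL=10/89, sR=5/53; mL=-5/89, mR=-975/4717; mL+mR=-1240/4717 → advance -1; mR−mL=-710/4717 → turn -1·90°
n=3: pose=(4,9,N); sL=8/85, sR=40/397; mL=-4/85, mR=-6576/33745; mL+mR=-8164/33745 → advance -1; mR−mL=-4988/33745 → turn -1·90°
n=4: pose=(4,8,E); sL=20/157, sR=4/25; mL=-10/157, mR=-1128/3925; mL+mR=-1378/3925 → advance -1; mR−mL=-878/3925 → turn -1·90°
n=5: pose=(3,8,S); sL=8/49, sR=40/277; mL=-4/49, mR=-4176/13573; mL+mR=-5284/13573 → advance -1; mR−mL=-3068/13573 → turn -1·90°
n=6: pose=(3,9,W); sL=10/89, sR=5/53; mL=-5/89, mR=-975/4717; mL+mR=-1240/4717 → advance -1; mR−mL=-710/4717 → turn -1·90°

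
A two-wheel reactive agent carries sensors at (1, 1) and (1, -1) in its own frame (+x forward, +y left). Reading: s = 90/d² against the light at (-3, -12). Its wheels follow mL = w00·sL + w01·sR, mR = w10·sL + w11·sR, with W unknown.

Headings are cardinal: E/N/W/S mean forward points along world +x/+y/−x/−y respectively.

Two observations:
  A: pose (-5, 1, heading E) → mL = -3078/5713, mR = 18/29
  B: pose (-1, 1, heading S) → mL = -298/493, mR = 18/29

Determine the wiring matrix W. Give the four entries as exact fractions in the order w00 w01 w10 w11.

obs A: pose=(-5,1,E) → sL=90/197, sR=18/29, mL=-3078/5713, mR=18/29
obs B: pose=(-1,1,S) → sL=10/17, sR=18/29, mL=-298/493, mR=18/29
sensor matrix S = [[90/197, 18/29], [10/17, 18/29]]; det S = -7920/97121
solve [mL_A; mL_B] = S·[w00; w01] and [mR_A; mR_B] = S·[w10; w11]:
  w00 = -1/2, w01 = -1/2, w10 = 0, w11 = 1

-1/2 -1/2 0 1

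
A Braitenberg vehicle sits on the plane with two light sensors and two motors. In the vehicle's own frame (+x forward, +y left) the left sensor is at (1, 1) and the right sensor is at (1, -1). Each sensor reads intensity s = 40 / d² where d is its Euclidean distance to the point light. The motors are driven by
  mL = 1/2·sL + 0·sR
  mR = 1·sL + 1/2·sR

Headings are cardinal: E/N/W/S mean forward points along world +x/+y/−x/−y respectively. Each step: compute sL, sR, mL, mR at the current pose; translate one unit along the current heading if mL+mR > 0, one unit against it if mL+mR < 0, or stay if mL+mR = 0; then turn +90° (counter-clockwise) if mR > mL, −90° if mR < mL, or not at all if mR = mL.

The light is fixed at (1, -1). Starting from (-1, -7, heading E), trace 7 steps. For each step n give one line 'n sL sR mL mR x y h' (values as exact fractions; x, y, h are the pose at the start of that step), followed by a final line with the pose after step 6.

0 20/13 4/5 10/13 126/65 -1 -7 E
1 40/29 8/5 20/29 316/145 0 -7 N
2 1 2 1/2 2 0 -6 W
3 40/37 8/9 20/37 508/333 -1 -6 S
4 20/13 4/5 10/13 126/65 -1 -7 E
5 40/29 8/5 20/29 316/145 0 -7 N
6 1 2 1/2 2 0 -6 W
final -1 -6 S

n=0: pose=(-1,-7,E); sL=20/13, sR=4/5; mL=10/13, mR=126/65; mL+mR=176/65 → advance +1; mR−mL=76/65 → turn +1·90°
n=1: pose=(0,-7,N); sL=40/29, sR=8/5; mL=20/29, mR=316/145; mL+mR=416/145 → advance +1; mR−mL=216/145 → turn +1·90°
n=2: pose=(0,-6,W); sL=1, sR=2; mL=1/2, mR=2; mL+mR=5/2 → advance +1; mR−mL=3/2 → turn +1·90°
n=3: pose=(-1,-6,S); sL=40/37, sR=8/9; mL=20/37, mR=508/333; mL+mR=688/333 → advance +1; mR−mL=328/333 → turn +1·90°
n=4: pose=(-1,-7,E); sL=20/13, sR=4/5; mL=10/13, mR=126/65; mL+mR=176/65 → advance +1; mR−mL=76/65 → turn +1·90°
n=5: pose=(0,-7,N); sL=40/29, sR=8/5; mL=20/29, mR=316/145; mL+mR=416/145 → advance +1; mR−mL=216/145 → turn +1·90°
n=6: pose=(0,-6,W); sL=1, sR=2; mL=1/2, mR=2; mL+mR=5/2 → advance +1; mR−mL=3/2 → turn +1·90°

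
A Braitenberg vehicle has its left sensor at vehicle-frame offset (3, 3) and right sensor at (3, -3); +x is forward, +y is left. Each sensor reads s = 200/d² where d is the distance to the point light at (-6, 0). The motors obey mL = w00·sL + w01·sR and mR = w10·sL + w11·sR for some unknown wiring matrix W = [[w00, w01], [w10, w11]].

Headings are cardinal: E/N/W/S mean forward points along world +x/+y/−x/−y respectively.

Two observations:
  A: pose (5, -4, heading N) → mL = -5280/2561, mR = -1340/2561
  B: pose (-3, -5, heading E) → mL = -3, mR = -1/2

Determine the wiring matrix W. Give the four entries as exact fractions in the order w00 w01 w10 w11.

obs A: pose=(5,-4,N) → sL=40/13, sR=200/197, mL=-5280/2561, mR=-1340/2561
obs B: pose=(-3,-5,E) → sL=5, sR=2, mL=-3, mR=-1/2
sensor matrix S = [[40/13, 200/197], [5, 2]]; det S = 2760/2561
solve [mL_A; mL_B] = S·[w00; w01] and [mR_A; mR_B] = S·[w10; w11]:
  w00 = -1, w01 = 1, w10 = -1/2, w11 = 1

-1 1 -1/2 1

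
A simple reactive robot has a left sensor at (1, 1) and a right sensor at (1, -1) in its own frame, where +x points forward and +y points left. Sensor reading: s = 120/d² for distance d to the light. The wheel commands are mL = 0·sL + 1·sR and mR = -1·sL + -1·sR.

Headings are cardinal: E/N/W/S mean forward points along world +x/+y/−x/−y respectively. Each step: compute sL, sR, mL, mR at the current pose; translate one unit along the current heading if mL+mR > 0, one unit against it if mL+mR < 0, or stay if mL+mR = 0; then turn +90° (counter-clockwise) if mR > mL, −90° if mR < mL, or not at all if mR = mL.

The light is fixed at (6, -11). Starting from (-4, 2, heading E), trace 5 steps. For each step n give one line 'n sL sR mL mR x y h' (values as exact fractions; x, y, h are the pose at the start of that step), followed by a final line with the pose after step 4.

n=0: pose=(-4,2,E); sL=120/277, sR=8/15; mL=8/15, mR=-4016/4155; mL+mR=-120/277 → advance -1; mR−mL=-6232/4155 → turn -1·90°
n=1: pose=(-5,2,S); sL=30/61, sR=5/12; mL=5/12, mR=-665/732; mL+mR=-30/61 → advance -1; mR−mL=-485/366 → turn -1·90°
n=2: pose=(-5,3,W); sL=120/313, sR=40/123; mL=40/123, mR=-27280/38499; mL+mR=-120/313 → advance -1; mR−mL=-39800/38499 → turn -1·90°
n=3: pose=(-4,3,N); sL=60/173, sR=20/51; mL=20/51, mR=-6520/8823; mL+mR=-60/173 → advance -1; mR−mL=-9980/8823 → turn -1·90°
n=4: pose=(-4,2,E); sL=120/277, sR=8/15; mL=8/15, mR=-4016/4155; mL+mR=-120/277 → advance -1; mR−mL=-6232/4155 → turn -1·90°

0 120/277 8/15 8/15 -4016/4155 -4 2 E
1 30/61 5/12 5/12 -665/732 -5 2 S
2 120/313 40/123 40/123 -27280/38499 -5 3 W
3 60/173 20/51 20/51 -6520/8823 -4 3 N
4 120/277 8/15 8/15 -4016/4155 -4 2 E
final -5 2 S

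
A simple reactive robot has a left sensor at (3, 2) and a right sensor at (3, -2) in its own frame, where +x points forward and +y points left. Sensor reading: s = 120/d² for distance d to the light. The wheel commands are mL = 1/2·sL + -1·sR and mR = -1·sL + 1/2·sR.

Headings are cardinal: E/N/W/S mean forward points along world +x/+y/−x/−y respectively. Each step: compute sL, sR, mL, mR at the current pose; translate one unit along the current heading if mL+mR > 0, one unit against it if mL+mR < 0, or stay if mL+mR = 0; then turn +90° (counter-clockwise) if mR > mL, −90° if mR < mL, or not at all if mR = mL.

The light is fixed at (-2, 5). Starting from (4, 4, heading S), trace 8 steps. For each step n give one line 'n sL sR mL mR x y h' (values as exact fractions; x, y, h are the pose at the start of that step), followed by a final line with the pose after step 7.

0 3/2 15/4 -3 3/8 4 4 S
1 24/17 24/17 -12/17 -12/17 4 5 E
2 30/17 30/17 -15/17 -15/17 3 5 E
3 120/53 120/53 -60/53 -60/53 2 5 E
4 3 3 -3/2 -3/2 1 5 E
5 120/29 120/29 -60/29 -60/29 0 5 E
6 6 6 -3 -3 -1 5 E
7 120/13 120/13 -60/13 -60/13 -2 5 E
final -3 5 E

n=0: pose=(4,4,S); sL=3/2, sR=15/4; mL=-3, mR=3/8; mL+mR=-21/8 → advance -1; mR−mL=27/8 → turn +1·90°
n=1: pose=(4,5,E); sL=24/17, sR=24/17; mL=-12/17, mR=-12/17; mL+mR=-24/17 → advance -1; mR−mL=0 → turn +0·90°
n=2: pose=(3,5,E); sL=30/17, sR=30/17; mL=-15/17, mR=-15/17; mL+mR=-30/17 → advance -1; mR−mL=0 → turn +0·90°
n=3: pose=(2,5,E); sL=120/53, sR=120/53; mL=-60/53, mR=-60/53; mL+mR=-120/53 → advance -1; mR−mL=0 → turn +0·90°
n=4: pose=(1,5,E); sL=3, sR=3; mL=-3/2, mR=-3/2; mL+mR=-3 → advance -1; mR−mL=0 → turn +0·90°
n=5: pose=(0,5,E); sL=120/29, sR=120/29; mL=-60/29, mR=-60/29; mL+mR=-120/29 → advance -1; mR−mL=0 → turn +0·90°
n=6: pose=(-1,5,E); sL=6, sR=6; mL=-3, mR=-3; mL+mR=-6 → advance -1; mR−mL=0 → turn +0·90°
n=7: pose=(-2,5,E); sL=120/13, sR=120/13; mL=-60/13, mR=-60/13; mL+mR=-120/13 → advance -1; mR−mL=0 → turn +0·90°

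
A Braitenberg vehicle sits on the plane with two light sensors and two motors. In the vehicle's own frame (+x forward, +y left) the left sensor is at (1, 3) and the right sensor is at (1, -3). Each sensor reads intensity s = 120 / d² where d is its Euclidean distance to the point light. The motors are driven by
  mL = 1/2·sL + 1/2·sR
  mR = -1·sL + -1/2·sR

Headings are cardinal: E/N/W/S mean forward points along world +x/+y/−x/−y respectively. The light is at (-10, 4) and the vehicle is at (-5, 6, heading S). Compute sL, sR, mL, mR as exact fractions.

left sensor world pos  = (-2, 5); dL² = 65
right sensor world pos = (-8, 5); dR² = 5
sL = 120/65 = 24/13
sR = 120/5 = 24
mL = 1/2·sL + 1/2·sR = 168/13
mR = -1·sL + -1/2·sR = -180/13

24/13 24 168/13 -180/13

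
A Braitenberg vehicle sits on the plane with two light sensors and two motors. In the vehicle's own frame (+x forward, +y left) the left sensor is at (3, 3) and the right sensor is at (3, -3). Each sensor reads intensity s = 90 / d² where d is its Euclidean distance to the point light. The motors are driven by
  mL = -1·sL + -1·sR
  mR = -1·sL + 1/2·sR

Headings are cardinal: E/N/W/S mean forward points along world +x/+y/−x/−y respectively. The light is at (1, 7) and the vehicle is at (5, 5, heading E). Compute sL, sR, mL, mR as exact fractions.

9/5 45/37 -558/185 -441/370

left sensor world pos  = (8, 8); dL² = 50
right sensor world pos = (8, 2); dR² = 74
sL = 90/50 = 9/5
sR = 90/74 = 45/37
mL = -1·sL + -1·sR = -558/185
mR = -1·sL + 1/2·sR = -441/370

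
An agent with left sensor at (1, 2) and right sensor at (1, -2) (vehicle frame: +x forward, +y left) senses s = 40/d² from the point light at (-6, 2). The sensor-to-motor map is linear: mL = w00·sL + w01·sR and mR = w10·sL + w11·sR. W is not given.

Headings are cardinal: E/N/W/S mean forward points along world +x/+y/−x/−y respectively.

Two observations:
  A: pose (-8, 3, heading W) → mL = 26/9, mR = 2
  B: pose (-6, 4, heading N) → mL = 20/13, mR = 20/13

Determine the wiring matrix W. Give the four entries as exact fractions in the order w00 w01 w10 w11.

obs A: pose=(-8,3,W) → sL=4, sR=20/9, mL=26/9, mR=2
obs B: pose=(-6,4,N) → sL=40/13, sR=40/13, mL=20/13, mR=20/13
sensor matrix S = [[4, 20/9], [40/13, 40/13]]; det S = 640/117
solve [mL_A; mL_B] = S·[w00; w01] and [mR_A; mR_B] = S·[w10; w11]:
  w00 = 1, w01 = -1/2, w10 = 1/2, w11 = 0

1 -1/2 1/2 0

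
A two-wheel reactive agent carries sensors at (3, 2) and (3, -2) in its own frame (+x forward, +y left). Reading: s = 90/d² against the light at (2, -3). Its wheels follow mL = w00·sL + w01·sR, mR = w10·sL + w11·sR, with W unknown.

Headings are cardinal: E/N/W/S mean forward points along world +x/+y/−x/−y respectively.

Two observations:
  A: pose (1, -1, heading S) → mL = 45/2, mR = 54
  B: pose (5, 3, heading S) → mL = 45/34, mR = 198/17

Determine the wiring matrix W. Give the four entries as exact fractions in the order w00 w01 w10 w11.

1/2 0 1 1

obs A: pose=(1,-1,S) → sL=45, sR=9, mL=45/2, mR=54
obs B: pose=(5,3,S) → sL=45/17, sR=9, mL=45/34, mR=198/17
sensor matrix S = [[45, 9], [45/17, 9]]; det S = 6480/17
solve [mL_A; mL_B] = S·[w00; w01] and [mR_A; mR_B] = S·[w10; w11]:
  w00 = 1/2, w01 = 0, w10 = 1, w11 = 1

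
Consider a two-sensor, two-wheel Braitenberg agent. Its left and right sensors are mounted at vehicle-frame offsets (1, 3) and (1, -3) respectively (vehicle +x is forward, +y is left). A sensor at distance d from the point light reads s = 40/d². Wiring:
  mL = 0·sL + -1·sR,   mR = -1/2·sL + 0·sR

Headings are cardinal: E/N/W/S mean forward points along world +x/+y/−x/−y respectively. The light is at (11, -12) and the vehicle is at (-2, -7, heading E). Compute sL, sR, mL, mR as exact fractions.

5/26 10/37 -10/37 -5/52

left sensor world pos  = (-1, -4); dL² = 208
right sensor world pos = (-1, -10); dR² = 148
sL = 40/208 = 5/26
sR = 40/148 = 10/37
mL = 0·sL + -1·sR = -10/37
mR = -1/2·sL + 0·sR = -5/52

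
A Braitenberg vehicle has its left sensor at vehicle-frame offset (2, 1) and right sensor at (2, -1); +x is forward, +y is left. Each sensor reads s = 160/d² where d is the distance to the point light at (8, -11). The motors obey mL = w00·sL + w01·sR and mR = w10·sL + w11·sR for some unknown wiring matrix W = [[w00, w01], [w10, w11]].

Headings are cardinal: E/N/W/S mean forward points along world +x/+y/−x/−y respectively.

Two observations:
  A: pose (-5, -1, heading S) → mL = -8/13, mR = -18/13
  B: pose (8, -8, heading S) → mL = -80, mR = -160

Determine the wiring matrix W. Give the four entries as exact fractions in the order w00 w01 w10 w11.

0 -1 -1 -1

obs A: pose=(-5,-1,S) → sL=10/13, sR=8/13, mL=-8/13, mR=-18/13
obs B: pose=(8,-8,S) → sL=80, sR=80, mL=-80, mR=-160
sensor matrix S = [[10/13, 8/13], [80, 80]]; det S = 160/13
solve [mL_A; mL_B] = S·[w00; w01] and [mR_A; mR_B] = S·[w10; w11]:
  w00 = 0, w01 = -1, w10 = -1, w11 = -1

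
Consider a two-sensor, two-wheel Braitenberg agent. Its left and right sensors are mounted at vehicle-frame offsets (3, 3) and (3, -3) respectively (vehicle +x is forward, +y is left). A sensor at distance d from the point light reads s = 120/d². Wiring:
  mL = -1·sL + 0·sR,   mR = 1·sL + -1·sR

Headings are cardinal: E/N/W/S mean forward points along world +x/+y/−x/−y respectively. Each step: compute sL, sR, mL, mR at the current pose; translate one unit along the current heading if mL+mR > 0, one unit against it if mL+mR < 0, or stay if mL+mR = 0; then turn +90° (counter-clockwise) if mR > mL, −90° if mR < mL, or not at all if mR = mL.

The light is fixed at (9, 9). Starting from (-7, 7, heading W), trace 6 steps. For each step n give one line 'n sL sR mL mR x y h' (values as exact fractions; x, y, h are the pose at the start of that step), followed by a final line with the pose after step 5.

0 60/193 60/181 -60/193 -720/34933 -7 7 W
1 120/169 120/349 -120/169 21600/58981 -6 7 S
2 30/37 3/4 -30/37 9/148 -6 8 E
3 24/73 120/173 -24/73 -4608/12629 -7 8 N
4 12/17 60/97 -12/17 144/1649 -7 7 E
5 120/401 120/197 -120/401 -24480/78997 -8 7 N
final -8 6 E

n=0: pose=(-7,7,W); sL=60/193, sR=60/181; mL=-60/193, mR=-720/34933; mL+mR=-60/181 → advance -1; mR−mL=10140/34933 → turn +1·90°
n=1: pose=(-6,7,S); sL=120/169, sR=120/349; mL=-120/169, mR=21600/58981; mL+mR=-120/349 → advance -1; mR−mL=63480/58981 → turn +1·90°
n=2: pose=(-6,8,E); sL=30/37, sR=3/4; mL=-30/37, mR=9/148; mL+mR=-3/4 → advance -1; mR−mL=129/148 → turn +1·90°
n=3: pose=(-7,8,N); sL=24/73, sR=120/173; mL=-24/73, mR=-4608/12629; mL+mR=-120/173 → advance -1; mR−mL=-456/12629 → turn -1·90°
n=4: pose=(-7,7,E); sL=12/17, sR=60/97; mL=-12/17, mR=144/1649; mL+mR=-60/97 → advance -1; mR−mL=1308/1649 → turn +1·90°
n=5: pose=(-8,7,N); sL=120/401, sR=120/197; mL=-120/401, mR=-24480/78997; mL+mR=-120/197 → advance -1; mR−mL=-840/78997 → turn -1·90°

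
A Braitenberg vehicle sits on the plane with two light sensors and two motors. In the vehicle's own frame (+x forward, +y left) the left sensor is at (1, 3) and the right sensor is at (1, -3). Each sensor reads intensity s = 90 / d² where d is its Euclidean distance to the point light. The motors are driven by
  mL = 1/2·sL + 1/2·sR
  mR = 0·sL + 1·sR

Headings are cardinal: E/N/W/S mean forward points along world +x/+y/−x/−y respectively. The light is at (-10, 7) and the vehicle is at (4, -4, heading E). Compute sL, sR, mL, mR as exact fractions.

left sensor world pos  = (5, -1); dL² = 289
right sensor world pos = (5, -7); dR² = 421
sL = 90/289 = 90/289
sR = 90/421 = 90/421
mL = 1/2·sL + 1/2·sR = 31950/121669
mR = 0·sL + 1·sR = 90/421

90/289 90/421 31950/121669 90/421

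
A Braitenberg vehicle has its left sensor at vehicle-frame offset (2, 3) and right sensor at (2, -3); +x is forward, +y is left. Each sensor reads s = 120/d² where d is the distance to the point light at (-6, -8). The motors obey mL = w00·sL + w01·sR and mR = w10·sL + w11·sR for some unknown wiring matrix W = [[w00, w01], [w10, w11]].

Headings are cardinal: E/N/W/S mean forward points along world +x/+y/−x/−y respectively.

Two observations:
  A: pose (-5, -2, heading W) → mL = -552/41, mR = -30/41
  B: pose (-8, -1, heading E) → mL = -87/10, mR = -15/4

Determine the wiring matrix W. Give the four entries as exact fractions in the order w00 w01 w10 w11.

-1 -1 0 -1/2

obs A: pose=(-5,-2,W) → sL=12, sR=60/41, mL=-552/41, mR=-30/41
obs B: pose=(-8,-1,E) → sL=6/5, sR=15/2, mL=-87/10, mR=-15/4
sensor matrix S = [[12, 60/41], [6/5, 15/2]]; det S = 3618/41
solve [mL_A; mL_B] = S·[w00; w01] and [mR_A; mR_B] = S·[w10; w11]:
  w00 = -1, w01 = -1, w10 = 0, w11 = -1/2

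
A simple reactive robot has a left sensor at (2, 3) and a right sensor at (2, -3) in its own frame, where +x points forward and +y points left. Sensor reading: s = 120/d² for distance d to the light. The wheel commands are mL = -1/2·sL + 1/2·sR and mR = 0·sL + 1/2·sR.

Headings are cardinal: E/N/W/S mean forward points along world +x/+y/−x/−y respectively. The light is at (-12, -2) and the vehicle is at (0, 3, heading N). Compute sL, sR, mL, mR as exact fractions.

left sensor world pos  = (-3, 5); dL² = 130
right sensor world pos = (3, 5); dR² = 274
sL = 120/130 = 12/13
sR = 120/274 = 60/137
mL = -1/2·sL + 1/2·sR = -432/1781
mR = 0·sL + 1/2·sR = 30/137

12/13 60/137 -432/1781 30/137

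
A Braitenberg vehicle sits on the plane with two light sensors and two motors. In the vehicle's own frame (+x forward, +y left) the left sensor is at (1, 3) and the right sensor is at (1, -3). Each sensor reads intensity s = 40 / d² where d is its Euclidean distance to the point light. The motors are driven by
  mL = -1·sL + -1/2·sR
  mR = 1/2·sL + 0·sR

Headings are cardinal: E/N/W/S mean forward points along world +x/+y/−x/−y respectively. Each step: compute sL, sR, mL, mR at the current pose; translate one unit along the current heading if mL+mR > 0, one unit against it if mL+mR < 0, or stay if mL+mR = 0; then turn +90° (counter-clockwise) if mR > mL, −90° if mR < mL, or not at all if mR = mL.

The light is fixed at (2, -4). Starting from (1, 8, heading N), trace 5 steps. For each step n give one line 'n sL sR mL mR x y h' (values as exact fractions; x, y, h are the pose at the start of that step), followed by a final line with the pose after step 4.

n=0: pose=(1,8,N); sL=8/37, sR=40/173; mL=-2124/6401, mR=4/37; mL+mR=-1432/6401 → advance -1; mR−mL=2816/6401 → turn +1·90°
n=1: pose=(1,7,W); sL=10/17, sR=1/5; mL=-117/170, mR=5/17; mL+mR=-67/170 → advance -1; mR−mL=167/170 → turn +1·90°
n=2: pose=(2,7,S); sL=40/109, sR=40/109; mL=-60/109, mR=20/109; mL+mR=-40/109 → advance -1; mR−mL=80/109 → turn +1·90°
n=3: pose=(2,8,E); sL=20/113, sR=20/41; mL=-1950/4633, mR=10/113; mL+mR=-1540/4633 → advance -1; mR−mL=2360/4633 → turn +1·90°
n=4: pose=(1,8,N); sL=8/37, sR=40/173; mL=-2124/6401, mR=4/37; mL+mR=-1432/6401 → advance -1; mR−mL=2816/6401 → turn +1·90°

0 8/37 40/173 -2124/6401 4/37 1 8 N
1 10/17 1/5 -117/170 5/17 1 7 W
2 40/109 40/109 -60/109 20/109 2 7 S
3 20/113 20/41 -1950/4633 10/113 2 8 E
4 8/37 40/173 -2124/6401 4/37 1 8 N
final 1 7 W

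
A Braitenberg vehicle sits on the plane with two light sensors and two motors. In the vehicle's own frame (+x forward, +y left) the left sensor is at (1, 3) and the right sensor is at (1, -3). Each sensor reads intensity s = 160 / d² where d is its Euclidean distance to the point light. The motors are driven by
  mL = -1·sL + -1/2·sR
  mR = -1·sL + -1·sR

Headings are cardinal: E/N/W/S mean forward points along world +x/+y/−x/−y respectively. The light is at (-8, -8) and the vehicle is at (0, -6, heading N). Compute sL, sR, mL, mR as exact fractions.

80/17 16/13 -1176/221 -1312/221

left sensor world pos  = (-3, -5); dL² = 34
right sensor world pos = (3, -5); dR² = 130
sL = 160/34 = 80/17
sR = 160/130 = 16/13
mL = -1·sL + -1/2·sR = -1176/221
mR = -1·sL + -1·sR = -1312/221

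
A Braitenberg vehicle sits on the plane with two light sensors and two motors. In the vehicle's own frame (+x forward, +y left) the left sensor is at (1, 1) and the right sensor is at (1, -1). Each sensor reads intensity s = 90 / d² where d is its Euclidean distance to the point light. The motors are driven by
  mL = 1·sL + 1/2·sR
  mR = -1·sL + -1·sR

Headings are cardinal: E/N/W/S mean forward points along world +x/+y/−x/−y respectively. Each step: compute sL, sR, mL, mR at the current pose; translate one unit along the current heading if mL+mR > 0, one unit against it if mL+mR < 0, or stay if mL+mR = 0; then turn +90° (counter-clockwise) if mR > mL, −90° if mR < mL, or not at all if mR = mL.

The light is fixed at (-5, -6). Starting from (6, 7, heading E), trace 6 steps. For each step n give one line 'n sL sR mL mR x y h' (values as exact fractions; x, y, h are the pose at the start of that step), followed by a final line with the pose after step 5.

0 9/34 5/16 229/544 -157/272 6 7 E
1 18/53 2/5 143/265 -196/265 5 7 S
2 9/25 5/17 431/850 -278/425 5 8 W
3 18/65 10/41 1063/2665 -1388/2665 6 8 N
4 9/34 5/16 229/544 -157/272 6 7 E
5 18/53 2/5 143/265 -196/265 5 7 S
final 5 8 W

n=0: pose=(6,7,E); sL=9/34, sR=5/16; mL=229/544, mR=-157/272; mL+mR=-5/32 → advance -1; mR−mL=-543/544 → turn -1·90°
n=1: pose=(5,7,S); sL=18/53, sR=2/5; mL=143/265, mR=-196/265; mL+mR=-1/5 → advance -1; mR−mL=-339/265 → turn -1·90°
n=2: pose=(5,8,W); sL=9/25, sR=5/17; mL=431/850, mR=-278/425; mL+mR=-5/34 → advance -1; mR−mL=-987/850 → turn -1·90°
n=3: pose=(6,8,N); sL=18/65, sR=10/41; mL=1063/2665, mR=-1388/2665; mL+mR=-5/41 → advance -1; mR−mL=-2451/2665 → turn -1·90°
n=4: pose=(6,7,E); sL=9/34, sR=5/16; mL=229/544, mR=-157/272; mL+mR=-5/32 → advance -1; mR−mL=-543/544 → turn -1·90°
n=5: pose=(5,7,S); sL=18/53, sR=2/5; mL=143/265, mR=-196/265; mL+mR=-1/5 → advance -1; mR−mL=-339/265 → turn -1·90°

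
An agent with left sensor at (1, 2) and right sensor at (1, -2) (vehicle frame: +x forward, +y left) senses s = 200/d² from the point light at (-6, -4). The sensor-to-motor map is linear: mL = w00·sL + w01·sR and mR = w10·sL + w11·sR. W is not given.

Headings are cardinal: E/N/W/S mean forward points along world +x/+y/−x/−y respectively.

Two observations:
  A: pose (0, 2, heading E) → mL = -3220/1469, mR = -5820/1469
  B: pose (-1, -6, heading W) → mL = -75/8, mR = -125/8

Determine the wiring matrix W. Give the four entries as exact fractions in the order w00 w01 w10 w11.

1/2 -1 -1/2 -1

obs A: pose=(0,2,E) → sL=200/113, sR=40/13, mL=-3220/1469, mR=-5820/1469
obs B: pose=(-1,-6,W) → sL=25/4, sR=25/2, mL=-75/8, mR=-125/8
sensor matrix S = [[200/113, 40/13], [25/4, 25/2]]; det S = 4250/1469
solve [mL_A; mL_B] = S·[w00; w01] and [mR_A; mR_B] = S·[w10; w11]:
  w00 = 1/2, w01 = -1, w10 = -1/2, w11 = -1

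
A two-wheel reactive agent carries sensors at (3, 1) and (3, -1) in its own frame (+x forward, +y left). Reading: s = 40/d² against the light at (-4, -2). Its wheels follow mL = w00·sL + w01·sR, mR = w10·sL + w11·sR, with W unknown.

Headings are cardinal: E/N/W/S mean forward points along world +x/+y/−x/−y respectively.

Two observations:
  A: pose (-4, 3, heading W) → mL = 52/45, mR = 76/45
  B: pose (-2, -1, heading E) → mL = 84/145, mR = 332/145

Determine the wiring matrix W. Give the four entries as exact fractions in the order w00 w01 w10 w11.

obs A: pose=(-4,3,W) → sL=8/5, sR=8/9, mL=52/45, mR=76/45
obs B: pose=(-2,-1,E) → sL=40/29, sR=8/5, mL=84/145, mR=332/145
sensor matrix S = [[8/5, 8/9], [40/29, 8/5]]; det S = 8704/6525
solve [mL_A; mL_B] = S·[w00; w01] and [mR_A; mR_B] = S·[w10; w11]:
  w00 = 1, w01 = -1/2, w10 = 1/2, w11 = 1

1 -1/2 1/2 1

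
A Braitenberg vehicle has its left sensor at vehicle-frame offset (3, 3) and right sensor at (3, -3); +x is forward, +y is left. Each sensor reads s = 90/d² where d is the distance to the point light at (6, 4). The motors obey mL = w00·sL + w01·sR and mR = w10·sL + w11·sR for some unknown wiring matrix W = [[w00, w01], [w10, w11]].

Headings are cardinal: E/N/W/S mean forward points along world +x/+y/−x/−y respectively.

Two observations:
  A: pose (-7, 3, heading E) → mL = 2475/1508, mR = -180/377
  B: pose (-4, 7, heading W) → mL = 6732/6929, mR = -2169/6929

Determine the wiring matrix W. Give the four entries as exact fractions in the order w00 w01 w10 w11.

obs A: pose=(-7,3,E) → sL=45/52, sR=45/58, mL=2475/1508, mR=-180/377
obs B: pose=(-4,7,W) → sL=90/169, sR=18/41, mL=6732/6929, mR=-2169/6929
sensor matrix S = [[45/52, 45/58], [90/169, 18/41]]; det S = -13365/401882
solve [mL_A; mL_B] = S·[w00; w01] and [mR_A; mR_B] = S·[w10; w11]:
  w00 = 1, w01 = 1, w10 = -1, w11 = 1/2

1 1 -1 1/2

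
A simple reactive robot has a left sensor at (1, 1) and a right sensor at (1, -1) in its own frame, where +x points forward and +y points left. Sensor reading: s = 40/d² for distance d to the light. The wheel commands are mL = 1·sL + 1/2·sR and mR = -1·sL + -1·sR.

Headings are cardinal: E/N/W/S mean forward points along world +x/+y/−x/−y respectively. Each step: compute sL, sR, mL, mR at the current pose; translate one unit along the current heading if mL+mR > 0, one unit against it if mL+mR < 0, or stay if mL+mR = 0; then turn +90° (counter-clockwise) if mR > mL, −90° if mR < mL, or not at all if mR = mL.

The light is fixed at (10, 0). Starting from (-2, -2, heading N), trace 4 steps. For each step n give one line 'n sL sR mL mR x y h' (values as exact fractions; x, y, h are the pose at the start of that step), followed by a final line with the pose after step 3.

0 4/17 20/61 414/1037 -584/1037 -2 -2 N
1 8/25 40/137 1596/3425 -2096/3425 -2 -3 E
2 1/4 10/53 73/212 -93/212 -3 -3 S
3 8/41 40/197 2396/8077 -3216/8077 -3 -2 W
final -2 -2 N

n=0: pose=(-2,-2,N); sL=4/17, sR=20/61; mL=414/1037, mR=-584/1037; mL+mR=-10/61 → advance -1; mR−mL=-998/1037 → turn -1·90°
n=1: pose=(-2,-3,E); sL=8/25, sR=40/137; mL=1596/3425, mR=-2096/3425; mL+mR=-20/137 → advance -1; mR−mL=-3692/3425 → turn -1·90°
n=2: pose=(-3,-3,S); sL=1/4, sR=10/53; mL=73/212, mR=-93/212; mL+mR=-5/53 → advance -1; mR−mL=-83/106 → turn -1·90°
n=3: pose=(-3,-2,W); sL=8/41, sR=40/197; mL=2396/8077, mR=-3216/8077; mL+mR=-20/197 → advance -1; mR−mL=-5612/8077 → turn -1·90°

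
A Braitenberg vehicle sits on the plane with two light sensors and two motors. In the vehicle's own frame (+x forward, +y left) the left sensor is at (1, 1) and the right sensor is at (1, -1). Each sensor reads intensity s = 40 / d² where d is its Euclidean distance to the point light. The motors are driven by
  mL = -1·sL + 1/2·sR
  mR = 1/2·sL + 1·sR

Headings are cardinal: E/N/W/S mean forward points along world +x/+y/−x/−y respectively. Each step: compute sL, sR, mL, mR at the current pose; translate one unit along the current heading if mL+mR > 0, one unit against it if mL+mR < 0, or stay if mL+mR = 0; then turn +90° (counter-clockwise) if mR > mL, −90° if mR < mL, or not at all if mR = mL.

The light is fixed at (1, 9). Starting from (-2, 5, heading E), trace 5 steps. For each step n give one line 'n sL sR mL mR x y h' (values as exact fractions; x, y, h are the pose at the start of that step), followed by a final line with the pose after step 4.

n=0: pose=(-2,5,E); sL=40/13, sR=40/29; mL=-900/377, mR=1100/377; mL+mR=200/377 → advance +1; mR−mL=2000/377 → turn +1·90°
n=1: pose=(-1,5,N); sL=20/9, sR=4; mL=-2/9, mR=46/9; mL+mR=44/9 → advance +1; mR−mL=16/3 → turn +1·90°
n=2: pose=(-1,6,W); sL=8/5, sR=40/13; mL=-4/65, mR=252/65; mL+mR=248/65 → advance +1; mR−mL=256/65 → turn +1·90°
n=3: pose=(-2,6,S); sL=2, sR=5/4; mL=-11/8, mR=9/4; mL+mR=7/8 → advance +1; mR−mL=29/8 → turn +1·90°
n=4: pose=(-2,5,E); sL=40/13, sR=40/29; mL=-900/377, mR=1100/377; mL+mR=200/377 → advance +1; mR−mL=2000/377 → turn +1·90°

0 40/13 40/29 -900/377 1100/377 -2 5 E
1 20/9 4 -2/9 46/9 -1 5 N
2 8/5 40/13 -4/65 252/65 -1 6 W
3 2 5/4 -11/8 9/4 -2 6 S
4 40/13 40/29 -900/377 1100/377 -2 5 E
final -1 5 N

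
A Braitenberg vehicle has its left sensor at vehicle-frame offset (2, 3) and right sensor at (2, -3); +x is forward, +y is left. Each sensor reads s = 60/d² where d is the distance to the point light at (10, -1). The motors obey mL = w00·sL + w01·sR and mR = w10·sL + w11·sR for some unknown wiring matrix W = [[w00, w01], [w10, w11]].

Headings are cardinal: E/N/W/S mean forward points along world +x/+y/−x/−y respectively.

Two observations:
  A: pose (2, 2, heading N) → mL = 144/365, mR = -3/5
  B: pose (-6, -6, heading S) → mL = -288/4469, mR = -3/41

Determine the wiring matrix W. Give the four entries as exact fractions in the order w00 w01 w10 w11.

obs A: pose=(2,2,N) → sL=30/73, sR=6/5, mL=144/365, mR=-3/5
obs B: pose=(-6,-6,S) → sL=30/109, sR=6/41, mL=-288/4469, mR=-3/41
sensor matrix S = [[30/73, 6/5], [30/109, 6/41]]; det S = -88128/326237
solve [mL_A; mL_B] = S·[w00; w01] and [mR_A; mR_B] = S·[w10; w11]:
  w00 = -1/2, w01 = 1/2, w10 = 0, w11 = -1/2

-1/2 1/2 0 -1/2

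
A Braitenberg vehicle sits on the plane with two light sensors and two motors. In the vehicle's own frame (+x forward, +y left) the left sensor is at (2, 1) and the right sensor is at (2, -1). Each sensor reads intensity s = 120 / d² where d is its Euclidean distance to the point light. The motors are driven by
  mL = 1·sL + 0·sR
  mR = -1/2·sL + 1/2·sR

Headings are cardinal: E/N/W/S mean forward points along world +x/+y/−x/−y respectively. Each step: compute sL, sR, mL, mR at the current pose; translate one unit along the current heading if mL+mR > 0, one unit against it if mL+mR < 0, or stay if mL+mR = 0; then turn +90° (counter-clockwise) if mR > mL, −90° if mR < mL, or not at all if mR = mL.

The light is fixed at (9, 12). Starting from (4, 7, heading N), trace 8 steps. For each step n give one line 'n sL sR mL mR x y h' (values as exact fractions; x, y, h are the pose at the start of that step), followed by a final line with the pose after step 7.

0 8/3 24/5 8/3 16/15 4 7 N
1 20/3 60/17 20/3 -80/51 4 8 E
2 8/3 120/61 8/3 -64/183 5 8 S
3 5/3 30/13 5/3 25/78 5 7 W
4 8/3 24/5 8/3 16/15 4 7 N
5 20/3 60/17 20/3 -80/51 4 8 E
6 8/3 120/61 8/3 -64/183 5 8 S
7 5/3 30/13 5/3 25/78 5 7 W
final 4 7 N

n=0: pose=(4,7,N); sL=8/3, sR=24/5; mL=8/3, mR=16/15; mL+mR=56/15 → advance +1; mR−mL=-8/5 → turn -1·90°
n=1: pose=(4,8,E); sL=20/3, sR=60/17; mL=20/3, mR=-80/51; mL+mR=260/51 → advance +1; mR−mL=-140/17 → turn -1·90°
n=2: pose=(5,8,S); sL=8/3, sR=120/61; mL=8/3, mR=-64/183; mL+mR=424/183 → advance +1; mR−mL=-184/61 → turn -1·90°
n=3: pose=(5,7,W); sL=5/3, sR=30/13; mL=5/3, mR=25/78; mL+mR=155/78 → advance +1; mR−mL=-35/26 → turn -1·90°
n=4: pose=(4,7,N); sL=8/3, sR=24/5; mL=8/3, mR=16/15; mL+mR=56/15 → advance +1; mR−mL=-8/5 → turn -1·90°
n=5: pose=(4,8,E); sL=20/3, sR=60/17; mL=20/3, mR=-80/51; mL+mR=260/51 → advance +1; mR−mL=-140/17 → turn -1·90°
n=6: pose=(5,8,S); sL=8/3, sR=120/61; mL=8/3, mR=-64/183; mL+mR=424/183 → advance +1; mR−mL=-184/61 → turn -1·90°
n=7: pose=(5,7,W); sL=5/3, sR=30/13; mL=5/3, mR=25/78; mL+mR=155/78 → advance +1; mR−mL=-35/26 → turn -1·90°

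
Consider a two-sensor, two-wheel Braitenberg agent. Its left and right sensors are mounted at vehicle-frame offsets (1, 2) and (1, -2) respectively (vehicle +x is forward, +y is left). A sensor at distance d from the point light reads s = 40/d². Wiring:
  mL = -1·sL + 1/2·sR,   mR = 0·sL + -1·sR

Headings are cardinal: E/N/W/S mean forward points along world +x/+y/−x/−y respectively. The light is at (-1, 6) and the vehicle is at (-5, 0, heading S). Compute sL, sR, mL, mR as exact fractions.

left sensor world pos  = (-3, -1); dL² = 53
right sensor world pos = (-7, -1); dR² = 85
sL = 40/53 = 40/53
sR = 40/85 = 8/17
mL = -1·sL + 1/2·sR = -468/901
mR = 0·sL + -1·sR = -8/17

40/53 8/17 -468/901 -8/17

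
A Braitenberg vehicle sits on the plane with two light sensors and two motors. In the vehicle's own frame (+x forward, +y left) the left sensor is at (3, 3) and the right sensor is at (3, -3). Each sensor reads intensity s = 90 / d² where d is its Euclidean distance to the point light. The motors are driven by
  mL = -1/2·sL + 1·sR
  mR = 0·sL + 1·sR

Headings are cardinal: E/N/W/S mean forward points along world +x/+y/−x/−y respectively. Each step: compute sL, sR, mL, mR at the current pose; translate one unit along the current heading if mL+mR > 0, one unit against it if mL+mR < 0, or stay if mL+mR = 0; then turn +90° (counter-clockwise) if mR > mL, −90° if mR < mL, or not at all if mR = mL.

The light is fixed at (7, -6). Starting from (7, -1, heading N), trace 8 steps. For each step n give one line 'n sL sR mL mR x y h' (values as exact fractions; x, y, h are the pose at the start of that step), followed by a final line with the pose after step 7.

0 90/73 90/73 45/73 90/73 7 -1 N
1 5 1 -3/2 1 7 0 W
2 18/5 90/13 333/65 90/13 8 0 S
3 9/8 9/2 63/16 9/2 8 -1 E
4 18/13 90/89 369/1157 90/89 9 -1 N
5 9 45/41 -279/82 45/41 9 0 W
6 2 10 9 10 10 0 S
7 9/10 9/4 9/5 9/4 10 -1 E
final 11 -1 N

n=0: pose=(7,-1,N); sL=90/73, sR=90/73; mL=45/73, mR=90/73; mL+mR=135/73 → advance +1; mR−mL=45/73 → turn +1·90°
n=1: pose=(7,0,W); sL=5, sR=1; mL=-3/2, mR=1; mL+mR=-1/2 → advance -1; mR−mL=5/2 → turn +1·90°
n=2: pose=(8,0,S); sL=18/5, sR=90/13; mL=333/65, mR=90/13; mL+mR=783/65 → advance +1; mR−mL=9/5 → turn +1·90°
n=3: pose=(8,-1,E); sL=9/8, sR=9/2; mL=63/16, mR=9/2; mL+mR=135/16 → advance +1; mR−mL=9/16 → turn +1·90°
n=4: pose=(9,-1,N); sL=18/13, sR=90/89; mL=369/1157, mR=90/89; mL+mR=1539/1157 → advance +1; mR−mL=9/13 → turn +1·90°
n=5: pose=(9,0,W); sL=9, sR=45/41; mL=-279/82, mR=45/41; mL+mR=-189/82 → advance -1; mR−mL=9/2 → turn +1·90°
n=6: pose=(10,0,S); sL=2, sR=10; mL=9, mR=10; mL+mR=19 → advance +1; mR−mL=1 → turn +1·90°
n=7: pose=(10,-1,E); sL=9/10, sR=9/4; mL=9/5, mR=9/4; mL+mR=81/20 → advance +1; mR−mL=9/20 → turn +1·90°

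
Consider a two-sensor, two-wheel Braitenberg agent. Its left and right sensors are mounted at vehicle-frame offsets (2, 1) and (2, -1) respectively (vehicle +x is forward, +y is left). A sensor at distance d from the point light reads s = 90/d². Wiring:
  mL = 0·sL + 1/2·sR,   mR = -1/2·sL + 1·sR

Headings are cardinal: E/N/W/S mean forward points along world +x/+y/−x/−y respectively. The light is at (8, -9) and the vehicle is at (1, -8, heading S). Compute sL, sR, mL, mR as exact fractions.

90/37 18/13 9/13 81/481

left sensor world pos  = (2, -10); dL² = 37
right sensor world pos = (0, -10); dR² = 65
sL = 90/37 = 90/37
sR = 90/65 = 18/13
mL = 0·sL + 1/2·sR = 9/13
mR = -1/2·sL + 1·sR = 81/481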